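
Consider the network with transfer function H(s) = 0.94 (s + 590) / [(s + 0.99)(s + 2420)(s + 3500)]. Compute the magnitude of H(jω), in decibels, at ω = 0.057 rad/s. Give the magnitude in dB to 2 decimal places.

|j0.057 + 590| = √(0.057² + 590²) = 590
|j0.057 + 0.99| = √(0.057² + 0.99²) = 0.9916
|j0.057 + 2420| = √(0.057² + 2420²) = 2420
|j0.057 + 3500| = √(0.057² + 3500²) = 3500
|H(j0.057)| = 0.94 × 590 / (0.9916 × 2420 × 3500) = 6.603e-05
20 log₁₀(6.603e-05) = -83.605 dB

-83.61 dB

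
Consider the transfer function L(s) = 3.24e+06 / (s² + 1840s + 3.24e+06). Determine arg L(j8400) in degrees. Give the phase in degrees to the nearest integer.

∠[(j8400)² + 1840(j8400) + 3.24e+06] = ∠[-6.732e+07 + j1.5456e+07] = 167.07°
∠L(j8400) = −167.07° = -167.07°

-167°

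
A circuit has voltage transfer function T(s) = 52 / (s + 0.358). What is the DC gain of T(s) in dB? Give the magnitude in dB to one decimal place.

43.2 dB

T(0) = 52 / 0.358 = 145.25
20 log₁₀(145.25) = 43.24 dB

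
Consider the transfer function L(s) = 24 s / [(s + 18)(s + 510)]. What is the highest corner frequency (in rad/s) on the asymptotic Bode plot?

510 rad/s

Break frequencies occur at each pole and zero magnitude: 18 rad/s, 510 rad/s.
The highest is 510 rad/s.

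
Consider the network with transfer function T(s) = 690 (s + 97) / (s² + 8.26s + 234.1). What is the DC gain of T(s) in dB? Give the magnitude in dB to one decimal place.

49.1 dB

T(0) = 690 × 97 / 234.1 = 285.9
20 log₁₀(285.9) = 49.12 dB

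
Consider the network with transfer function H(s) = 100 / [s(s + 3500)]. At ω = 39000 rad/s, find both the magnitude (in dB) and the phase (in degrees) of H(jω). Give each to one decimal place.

|j39000 + 3500| = √(39000² + 3500²) = 3.916e+04
|j39000| = 3.9e+04
|H(j39000)| = 100 / (3.916e+04 × 3.9e+04) = 6.5483e-08
20 log₁₀(6.5483e-08) = -143.68 dB
∠(j39000 + 3500) = arctan(39000/3500) = 84.87°
∠(j39000) = 90.00°
∠H(j39000) = − (84.87° + 90.00°) = -174.87°

|H| = -143.7 dB, ∠H = -174.9 deg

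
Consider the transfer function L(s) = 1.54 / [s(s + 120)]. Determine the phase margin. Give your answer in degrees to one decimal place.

90.0°

Gain crossover: |L(jω)| = 1 at ω ≈ 0.0128 rad/sec.
∠L(j0.0128) = −90° − arctan(0.0128/120) ≈ -90.01°
PM = 180° + (-90.01°) = 89.99°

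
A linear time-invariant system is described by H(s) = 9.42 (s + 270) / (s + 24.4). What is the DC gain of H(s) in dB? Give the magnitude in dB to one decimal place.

40.4 dB

H(0) = 9.42 × 270 / 24.4 = 104.24
20 log₁₀(104.24) = 40.36 dB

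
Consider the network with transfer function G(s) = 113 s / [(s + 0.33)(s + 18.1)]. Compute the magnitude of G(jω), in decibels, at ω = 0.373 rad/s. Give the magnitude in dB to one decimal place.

13.4 dB

|j0.373| = 0.373
|j0.373 + 0.33| = √(0.373² + 0.33²) = 0.498
|j0.373 + 18.1| = √(0.373² + 18.1²) = 18.1
|G(j0.373)| = 113 × 0.373 / (0.498 × 18.1) = 4.6748
20 log₁₀(4.6748) = 13.40 dB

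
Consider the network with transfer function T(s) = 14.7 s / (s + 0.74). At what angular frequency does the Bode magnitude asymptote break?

The single real pole at s = −0.74 gives a corner at ω = 0.74 rad/sec.

0.74 rad/sec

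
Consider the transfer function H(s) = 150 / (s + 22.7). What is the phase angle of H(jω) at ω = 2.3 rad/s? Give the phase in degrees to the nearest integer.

-6°

∠(j2.3 + 22.7) = arctan(2.3/22.7) = 5.79°
∠H(j2.3) = −5.79° = -5.79°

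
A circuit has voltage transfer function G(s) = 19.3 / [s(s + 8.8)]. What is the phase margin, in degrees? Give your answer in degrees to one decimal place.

76.4°

Gain crossover: |G(jω)| = 1 at ω ≈ 2.13 rad/s.
∠G(j2.13) = −90° − arctan(2.13/8.8) ≈ -103.62°
PM = 180° + (-103.62°) = 76.38°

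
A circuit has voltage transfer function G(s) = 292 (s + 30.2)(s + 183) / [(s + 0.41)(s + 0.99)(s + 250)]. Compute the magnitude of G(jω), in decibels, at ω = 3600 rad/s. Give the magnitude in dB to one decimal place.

-21.8 dB

|j3600 + 30.2| = √(3600² + 30.2²) = 3600
|j3600 + 183| = √(3600² + 183²) = 3605
|j3600 + 0.41| = √(3600² + 0.41²) = 3600
|j3600 + 0.99| = √(3600² + 0.99²) = 3600
|j3600 + 250| = √(3600² + 250²) = 3609
|G(j3600)| = 292 × 3600 × 3605 / (3600 × 3600 × 3609) = 0.081024
20 log₁₀(0.081024) = -21.83 dB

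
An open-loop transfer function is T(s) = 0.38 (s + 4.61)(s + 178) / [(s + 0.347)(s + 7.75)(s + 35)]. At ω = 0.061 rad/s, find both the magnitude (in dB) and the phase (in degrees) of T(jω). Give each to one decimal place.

|j0.061 + 4.61| = √(0.061² + 4.61²) = 4.61
|j0.061 + 178| = √(0.061² + 178²) = 178
|j0.061 + 0.347| = √(0.061² + 0.347²) = 0.3523
|j0.061 + 7.75| = √(0.061² + 7.75²) = 7.75
|j0.061 + 35| = √(0.061² + 35²) = 35
|T(j0.061)| = 0.38 × 4.61 × 178 / (0.3523 × 7.75 × 35) = 3.263
20 log₁₀(3.263) = 10.27 dB
∠(j0.061 + 4.61) = arctan(0.061/4.61) = 0.76°
∠(j0.061 + 178) = arctan(0.061/178) = 0.02°
∠(j0.061 + 0.347) = arctan(0.061/0.347) = 9.97°
∠(j0.061 + 7.75) = arctan(0.061/7.75) = 0.45°
∠(j0.061 + 35) = arctan(0.061/35) = 0.10°
∠T(j0.061) = 0.76° + 0.02° − (9.97° + 0.45° + 0.10°) = -9.74°

|T| = 10.3 dB, ∠T = -9.7 deg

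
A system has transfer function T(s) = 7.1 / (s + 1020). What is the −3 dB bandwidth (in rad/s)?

1020 rad/s

For a single-pole low-pass, the −3 dB point is at the pole: ω = 1020 rad/s.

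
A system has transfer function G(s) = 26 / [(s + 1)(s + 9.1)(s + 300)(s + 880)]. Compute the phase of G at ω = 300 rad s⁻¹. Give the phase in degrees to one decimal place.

-241.9°

∠(j300 + 1) = arctan(300/1) = 89.81°
∠(j300 + 9.1) = arctan(300/9.1) = 88.26°
∠(j300 + 300) = arctan(300/300) = 45.00°
∠(j300 + 880) = arctan(300/880) = 18.82°
∠G(j300) = − (89.81° + 88.26° + 45.00° + 18.82°) = -241.90°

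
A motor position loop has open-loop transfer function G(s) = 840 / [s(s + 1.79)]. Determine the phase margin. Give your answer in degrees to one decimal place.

Gain crossover: |G(jω)| = 1 at ω ≈ 29 rad/s.
∠G(j29) = −90° − arctan(29/1.79) ≈ -176.46°
PM = 180° + (-176.46°) = 3.54°

3.5°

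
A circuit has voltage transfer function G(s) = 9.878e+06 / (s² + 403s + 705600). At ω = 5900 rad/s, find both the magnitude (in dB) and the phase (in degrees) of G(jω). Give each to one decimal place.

|(j5900)² + 403(j5900) + 705600| = |-3.4104e+07 + j2.3777e+06| = 3.419e+07
|G(j5900)| = 9.878e+06 / 3.419e+07 = 0.28894
20 log₁₀(0.28894) = -10.78 dB
∠[(j5900)² + 403(j5900) + 705600] = ∠[-3.4104e+07 + j2.3777e+06] = 176.01°
∠G(j5900) = −176.01° = -176.01°

|G| = -10.8 dB, ∠G = -176.0°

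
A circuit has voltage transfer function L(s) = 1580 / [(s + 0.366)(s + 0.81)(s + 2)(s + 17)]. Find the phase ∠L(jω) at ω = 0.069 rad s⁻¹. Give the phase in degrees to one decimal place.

-17.8°

∠(j0.069 + 0.366) = arctan(0.069/0.366) = 10.68°
∠(j0.069 + 0.81) = arctan(0.069/0.81) = 4.87°
∠(j0.069 + 2) = arctan(0.069/2) = 1.98°
∠(j0.069 + 17) = arctan(0.069/17) = 0.23°
∠L(j0.069) = − (10.68° + 4.87° + 1.98° + 0.23°) = -17.75°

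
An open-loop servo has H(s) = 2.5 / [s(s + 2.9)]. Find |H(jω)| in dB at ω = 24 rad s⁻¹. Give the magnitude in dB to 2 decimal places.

|j24 + 2.9| = √(24² + 2.9²) = 24.17
|j24| = 24
|H(j24)| = 2.5 / (24.17 × 24) = 0.0043089
20 log₁₀(0.0043089) = -47.313 dB

-47.31 dB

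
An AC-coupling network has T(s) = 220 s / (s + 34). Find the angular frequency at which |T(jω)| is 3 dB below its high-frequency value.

For a single-pole high-pass, the −3 dB point is at the pole: ω = 34 rad s⁻¹.

34 rad s⁻¹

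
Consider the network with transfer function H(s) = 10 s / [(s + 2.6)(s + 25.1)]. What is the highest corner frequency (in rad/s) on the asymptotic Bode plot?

25.1 rad/s

Break frequencies occur at each pole and zero magnitude: 2.6 rad/s, 25.1 rad/s.
The highest is 25.1 rad/s.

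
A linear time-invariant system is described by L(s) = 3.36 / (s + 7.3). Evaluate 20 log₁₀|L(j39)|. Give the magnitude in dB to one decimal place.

|j39 + 7.3| = √(39² + 7.3²) = 39.68
|L(j39)| = 3.36 / 39.68 = 0.084683
20 log₁₀(0.084683) = -21.44 dB

-21.4 dB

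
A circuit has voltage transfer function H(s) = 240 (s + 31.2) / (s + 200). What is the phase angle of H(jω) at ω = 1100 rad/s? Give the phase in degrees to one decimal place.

8.7°

∠(j1100 + 31.2) = arctan(1100/31.2) = 88.38°
∠(j1100 + 200) = arctan(1100/200) = 79.70°
∠H(j1100) = 88.38° − 79.70° = 8.68°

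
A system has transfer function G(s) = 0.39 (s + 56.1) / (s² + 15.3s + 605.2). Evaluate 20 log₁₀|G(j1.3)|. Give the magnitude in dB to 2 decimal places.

|j1.3 + 56.1| = √(1.3² + 56.1²) = 56.12
|(j1.3)² + 15.3(j1.3) + 605.2| = |603.51 + j19.89| = 603.8
|G(j1.3)| = 0.39 × 56.12 / 603.8 = 0.036243
20 log₁₀(0.036243) = -28.816 dB

-28.82 dB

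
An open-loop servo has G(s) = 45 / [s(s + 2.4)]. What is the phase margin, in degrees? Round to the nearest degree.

Gain crossover: |G(jω)| = 1 at ω ≈ 6.5 rad/s.
∠G(j6.5) = −90° − arctan(6.5/2.4) ≈ -159.73°
PM = 180° + (-159.73°) = 20.27°

20°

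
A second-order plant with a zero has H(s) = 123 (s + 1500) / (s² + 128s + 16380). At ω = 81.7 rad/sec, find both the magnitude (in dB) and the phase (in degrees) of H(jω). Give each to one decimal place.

|H| = 22.2 dB, ∠H = -44.0 deg

|j81.7 + 1500| = √(81.7² + 1500²) = 1502
|(j81.7)² + 128(j81.7) + 16380| = |9705.1 + j10458| = 1.427e+04
|H(j81.7)| = 123 × 1502 / 1.427e+04 = 12.951
20 log₁₀(12.951) = 22.25 dB
∠(j81.7 + 1500) = arctan(81.7/1500) = 3.12°
∠[(j81.7)² + 128(j81.7) + 16380] = ∠[9705.1 + j10458] = 47.14°
∠H(j81.7) = 3.12° − 47.14° = -44.02°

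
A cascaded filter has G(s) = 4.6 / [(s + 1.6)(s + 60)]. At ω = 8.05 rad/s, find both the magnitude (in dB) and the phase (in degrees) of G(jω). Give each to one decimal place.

|j8.05 + 1.6| = √(8.05² + 1.6²) = 8.207
|j8.05 + 60| = √(8.05² + 60²) = 60.54
|G(j8.05)| = 4.6 / (8.207 × 60.54) = 0.0092581
20 log₁₀(0.0092581) = -40.67 dB
∠(j8.05 + 1.6) = arctan(8.05/1.6) = 78.76°
∠(j8.05 + 60) = arctan(8.05/60) = 7.64°
∠G(j8.05) = − (78.76° + 7.64°) = -86.40°

|G| = -40.7 dB, ∠G = -86.4°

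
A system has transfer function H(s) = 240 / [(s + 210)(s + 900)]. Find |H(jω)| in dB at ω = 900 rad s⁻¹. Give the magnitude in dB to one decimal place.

-73.8 dB

|j900 + 210| = √(900² + 210²) = 924.2
|j900 + 900| = √(900² + 900²) = 1273
|H(j900)| = 240 / (924.2 × 1273) = 0.00020403
20 log₁₀(0.00020403) = -73.81 dB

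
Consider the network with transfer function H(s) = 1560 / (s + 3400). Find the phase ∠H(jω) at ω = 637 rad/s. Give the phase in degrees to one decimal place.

-10.6 deg

∠(j637 + 3400) = arctan(637/3400) = 10.61°
∠H(j637) = −10.61° = -10.61°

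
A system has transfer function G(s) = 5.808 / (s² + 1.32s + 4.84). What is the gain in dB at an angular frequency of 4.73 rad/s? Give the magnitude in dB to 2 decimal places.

|(j4.73)² + 1.32(j4.73) + 4.84| = |-17.533 + j6.2436| = 18.61
|G(j4.73)| = 5.808 / 18.61 = 0.31207
20 log₁₀(0.31207) = -10.115 dB

-10.12 dB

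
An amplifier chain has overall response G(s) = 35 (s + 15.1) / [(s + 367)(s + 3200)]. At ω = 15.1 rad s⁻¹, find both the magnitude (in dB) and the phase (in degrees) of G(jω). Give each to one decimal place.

|j15.1 + 15.1| = √(15.1² + 15.1²) = 21.35
|j15.1 + 367| = √(15.1² + 367²) = 367.3
|j15.1 + 3200| = √(15.1² + 3200²) = 3200
|G(j15.1)| = 35 × 21.35 / (367.3 × 3200) = 0.00063588
20 log₁₀(0.00063588) = -63.93 dB
∠(j15.1 + 15.1) = arctan(15.1/15.1) = 45.00°
∠(j15.1 + 367) = arctan(15.1/367) = 2.36°
∠(j15.1 + 3200) = arctan(15.1/3200) = 0.27°
∠G(j15.1) = 45.00° − (2.36° + 0.27°) = 42.37°

|G| = -63.9 dB, ∠G = 42.4 deg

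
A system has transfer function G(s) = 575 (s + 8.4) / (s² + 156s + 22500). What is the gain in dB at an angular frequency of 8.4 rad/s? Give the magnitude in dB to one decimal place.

|j8.4 + 8.4| = √(8.4² + 8.4²) = 11.88
|(j8.4)² + 156(j8.4) + 22500| = |22429 + j1310.4| = 2.247e+04
|G(j8.4)| = 575 × 11.88 / 2.247e+04 = 0.30402
20 log₁₀(0.30402) = -10.34 dB

-10.3 dB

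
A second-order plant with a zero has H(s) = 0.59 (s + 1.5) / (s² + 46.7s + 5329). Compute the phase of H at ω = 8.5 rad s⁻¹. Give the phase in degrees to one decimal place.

75.7°

∠(j8.5 + 1.5) = arctan(8.5/1.5) = 79.99°
∠[(j8.5)² + 46.7(j8.5) + 5329] = ∠[5256.8 + j396.95] = 4.32°
∠H(j8.5) = 79.99° − 4.32° = 75.67°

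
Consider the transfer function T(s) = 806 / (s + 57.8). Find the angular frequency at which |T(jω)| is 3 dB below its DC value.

For a single-pole low-pass, the −3 dB point is at the pole: ω = 57.8 rad/s.

57.8 rad/s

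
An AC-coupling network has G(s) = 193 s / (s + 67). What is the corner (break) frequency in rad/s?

The single real pole at s = −67 gives a corner at ω = 67 rad/s.

67 rad/s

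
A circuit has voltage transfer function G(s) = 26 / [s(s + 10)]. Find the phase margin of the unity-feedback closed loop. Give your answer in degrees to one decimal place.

75.8°

Gain crossover: |G(jω)| = 1 at ω ≈ 2.52 rad/s.
∠G(j2.52) = −90° − arctan(2.52/10) ≈ -104.15°
PM = 180° + (-104.15°) = 75.85°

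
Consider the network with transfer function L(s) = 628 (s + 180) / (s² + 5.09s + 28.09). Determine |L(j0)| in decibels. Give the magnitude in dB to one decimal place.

L(0) = 628 × 180 / 28.09 = 4024.2
20 log₁₀(4024.2) = 72.09 dB

72.1 dB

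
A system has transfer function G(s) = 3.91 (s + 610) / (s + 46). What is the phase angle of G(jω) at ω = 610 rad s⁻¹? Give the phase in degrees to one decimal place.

∠(j610 + 610) = arctan(610/610) = 45.00°
∠(j610 + 46) = arctan(610/46) = 85.69°
∠G(j610) = 45.00° − 85.69° = -40.69°

-40.7°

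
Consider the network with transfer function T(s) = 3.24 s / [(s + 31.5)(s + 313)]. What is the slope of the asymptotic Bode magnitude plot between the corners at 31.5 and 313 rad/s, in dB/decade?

In this band the factors already past their corner are: 1 differentiator zero, pole at 31.5; net slope = 0 dB/decade.

0 dB/decade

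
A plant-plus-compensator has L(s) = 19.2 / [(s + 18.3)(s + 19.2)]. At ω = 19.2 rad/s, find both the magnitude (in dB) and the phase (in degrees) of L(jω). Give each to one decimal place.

|j19.2 + 18.3| = √(19.2² + 18.3²) = 26.52
|j19.2 + 19.2| = √(19.2² + 19.2²) = 27.15
|L(j19.2)| = 19.2 / (26.52 × 27.15) = 0.026659
20 log₁₀(0.026659) = -31.48 dB
∠(j19.2 + 18.3) = arctan(19.2/18.3) = 46.37°
∠(j19.2 + 19.2) = arctan(19.2/19.2) = 45.00°
∠L(j19.2) = − (46.37° + 45.00°) = -91.37°

|L| = -31.5 dB, ∠L = -91.4°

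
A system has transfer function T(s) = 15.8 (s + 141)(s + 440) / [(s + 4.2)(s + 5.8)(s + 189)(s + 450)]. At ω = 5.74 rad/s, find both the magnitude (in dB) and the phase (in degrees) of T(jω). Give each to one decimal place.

|j5.74 + 141| = √(5.74² + 141²) = 141.1
|j5.74 + 440| = √(5.74² + 440²) = 440
|j5.74 + 4.2| = √(5.74² + 4.2²) = 7.112
|j5.74 + 5.8| = √(5.74² + 5.8²) = 8.16
|j5.74 + 189| = √(5.74² + 189²) = 189.1
|j5.74 + 450| = √(5.74² + 450²) = 450
|T(j5.74)| = 15.8 × 141.1 × 440 / (7.112 × 8.16 × 189.1 × 450) = 0.19865
20 log₁₀(0.19865) = -14.04 dB
∠(j5.74 + 141) = arctan(5.74/141) = 2.33°
∠(j5.74 + 440) = arctan(5.74/440) = 0.75°
∠(j5.74 + 4.2) = arctan(5.74/4.2) = 53.81°
∠(j5.74 + 5.8) = arctan(5.74/5.8) = 44.70°
∠(j5.74 + 189) = arctan(5.74/189) = 1.74°
∠(j5.74 + 450) = arctan(5.74/450) = 0.73°
∠T(j5.74) = 2.33° + 0.75° − (53.81° + 44.70° + 1.74° + 0.73°) = -97.90°

|T| = -14.0 dB, ∠T = -97.9°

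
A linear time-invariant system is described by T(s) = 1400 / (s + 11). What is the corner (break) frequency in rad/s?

The single real pole at s = −11 gives a corner at ω = 11 rad/s.

11 rad/s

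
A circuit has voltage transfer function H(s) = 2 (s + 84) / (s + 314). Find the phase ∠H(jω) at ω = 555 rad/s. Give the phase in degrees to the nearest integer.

21°

∠(j555 + 84) = arctan(555/84) = 81.39°
∠(j555 + 314) = arctan(555/314) = 60.50°
∠H(j555) = 81.39° − 60.50° = 20.89°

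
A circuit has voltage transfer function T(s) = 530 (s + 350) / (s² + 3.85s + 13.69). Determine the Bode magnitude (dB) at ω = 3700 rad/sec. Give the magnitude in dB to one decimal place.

-16.8 dB

|j3700 + 350| = √(3700² + 350²) = 3717
|(j3700)² + 3.85(j3700) + 13.69| = |-1.369e+07 + j14245| = 1.369e+07
|T(j3700)| = 530 × 3717 / 1.369e+07 = 0.14388
20 log₁₀(0.14388) = -16.84 dB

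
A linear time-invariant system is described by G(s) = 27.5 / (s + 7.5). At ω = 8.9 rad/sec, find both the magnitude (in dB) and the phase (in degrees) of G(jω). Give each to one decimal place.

|j8.9 + 7.5| = √(8.9² + 7.5²) = 11.64
|G(j8.9)| = 27.5 / 11.64 = 2.3628
20 log₁₀(2.3628) = 7.47 dB
∠(j8.9 + 7.5) = arctan(8.9/7.5) = 49.88°
∠G(j8.9) = −49.88° = -49.88°

|G| = 7.5 dB, ∠G = -49.9°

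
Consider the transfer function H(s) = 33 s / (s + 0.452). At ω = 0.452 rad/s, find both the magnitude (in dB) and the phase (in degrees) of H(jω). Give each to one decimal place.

|H| = 27.4 dB, ∠H = 45.0°

|j0.452| = 0.452
|j0.452 + 0.452| = √(0.452² + 0.452²) = 0.6392
|H(j0.452)| = 33 × 0.452 / 0.6392 = 23.335
20 log₁₀(23.335) = 27.36 dB
∠(j0.452) = 90.00°
∠(j0.452 + 0.452) = arctan(0.452/0.452) = 45.00°
∠H(j0.452) = 90.00° − 45.00° = 45.00°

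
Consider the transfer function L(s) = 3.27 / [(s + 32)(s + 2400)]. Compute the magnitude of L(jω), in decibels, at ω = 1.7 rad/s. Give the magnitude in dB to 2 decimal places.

-87.43 dB

|j1.7 + 32| = √(1.7² + 32²) = 32.05
|j1.7 + 2400| = √(1.7² + 2400²) = 2400
|L(j1.7)| = 3.27 / (32.05 × 2400) = 4.2518e-05
20 log₁₀(4.2518e-05) = -87.429 dB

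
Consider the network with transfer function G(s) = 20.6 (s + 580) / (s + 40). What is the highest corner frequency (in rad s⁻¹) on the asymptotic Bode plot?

Break frequencies occur at each pole and zero magnitude: 40 rad s⁻¹, 580 rad s⁻¹.
The highest is 580 rad s⁻¹.

580 rad s⁻¹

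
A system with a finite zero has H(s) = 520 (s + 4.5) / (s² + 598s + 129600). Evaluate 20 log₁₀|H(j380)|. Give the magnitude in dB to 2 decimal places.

|j380 + 4.5| = √(380² + 4.5²) = 380
|(j380)² + 598(j380) + 129600| = |-14800 + j2.2724e+05| = 2.277e+05
|H(j380)| = 520 × 380 / 2.277e+05 = 0.86779
20 log₁₀(0.86779) = -1.232 dB

-1.23 dB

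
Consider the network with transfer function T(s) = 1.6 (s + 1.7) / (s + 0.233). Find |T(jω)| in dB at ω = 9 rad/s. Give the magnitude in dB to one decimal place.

4.2 dB

|j9 + 1.7| = √(9² + 1.7²) = 9.159
|j9 + 0.233| = √(9² + 0.233²) = 9.003
|T(j9)| = 1.6 × 9.159 / 9.003 = 1.6277
20 log₁₀(1.6277) = 4.23 dB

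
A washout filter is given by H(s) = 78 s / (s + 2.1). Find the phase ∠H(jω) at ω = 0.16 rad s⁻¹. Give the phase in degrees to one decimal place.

∠(j0.16) = 90.00°
∠(j0.16 + 2.1) = arctan(0.16/2.1) = 4.36°
∠H(j0.16) = 90.00° − 4.36° = 85.64°

85.6°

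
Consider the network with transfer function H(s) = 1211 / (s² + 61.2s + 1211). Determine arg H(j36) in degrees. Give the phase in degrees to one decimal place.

∠[(j36)² + 61.2(j36) + 1211] = ∠[-85 + j2203.2] = 92.21°
∠H(j36) = −92.21° = -92.21°

-92.2°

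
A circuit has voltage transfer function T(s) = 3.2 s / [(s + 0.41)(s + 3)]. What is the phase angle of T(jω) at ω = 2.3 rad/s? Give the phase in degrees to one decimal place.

∠(j2.3) = 90.00°
∠(j2.3 + 0.41) = arctan(2.3/0.41) = 79.89°
∠(j2.3 + 3) = arctan(2.3/3) = 37.48°
∠T(j2.3) = 90.00° − (79.89° + 37.48°) = -27.37°

-27.4°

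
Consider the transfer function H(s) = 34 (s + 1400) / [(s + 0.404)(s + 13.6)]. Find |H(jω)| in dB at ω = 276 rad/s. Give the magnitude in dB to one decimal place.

-3.9 dB

|j276 + 1400| = √(276² + 1400²) = 1427
|j276 + 0.404| = √(276² + 0.404²) = 276
|j276 + 13.6| = √(276² + 13.6²) = 276.3
|H(j276)| = 34 × 1427 / (276 × 276.3) = 0.63612
20 log₁₀(0.63612) = -3.93 dB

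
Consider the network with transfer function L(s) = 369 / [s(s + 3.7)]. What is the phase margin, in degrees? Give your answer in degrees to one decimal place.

Gain crossover: |L(jω)| = 1 at ω ≈ 19 rad/s.
∠L(j19) = −90° − arctan(19/3.7) ≈ -169.00°
PM = 180° + (-169.00°) = 11.00°

11.0°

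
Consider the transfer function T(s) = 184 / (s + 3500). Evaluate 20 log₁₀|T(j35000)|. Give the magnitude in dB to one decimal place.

-45.6 dB

|j35000 + 3500| = √(35000² + 3500²) = 3.517e+04
|T(j35000)| = 184 / 3.517e+04 = 0.0052311
20 log₁₀(0.0052311) = -45.63 dB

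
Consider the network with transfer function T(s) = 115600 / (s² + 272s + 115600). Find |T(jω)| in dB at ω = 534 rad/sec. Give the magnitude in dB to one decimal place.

|(j534)² + 272(j534) + 115600| = |-1.6956e+05 + j1.4525e+05| = 2.233e+05
|T(j534)| = 115600 / 2.233e+05 = 0.51778
20 log₁₀(0.51778) = -5.72 dB

-5.7 dB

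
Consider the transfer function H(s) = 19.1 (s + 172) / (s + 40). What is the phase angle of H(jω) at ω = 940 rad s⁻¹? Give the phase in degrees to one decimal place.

∠(j940 + 172) = arctan(940/172) = 79.63°
∠(j940 + 40) = arctan(940/40) = 87.56°
∠H(j940) = 79.63° − 87.56° = -7.93°

-7.9°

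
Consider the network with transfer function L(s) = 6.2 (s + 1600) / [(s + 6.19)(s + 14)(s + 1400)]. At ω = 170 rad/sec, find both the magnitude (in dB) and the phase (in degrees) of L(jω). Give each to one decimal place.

|j170 + 1600| = √(170² + 1600²) = 1609
|j170 + 6.19| = √(170² + 6.19²) = 170.1
|j170 + 14| = √(170² + 14²) = 170.6
|j170 + 1400| = √(170² + 1400²) = 1410
|L(j170)| = 6.2 × 1609 / (170.1 × 170.6 × 1410) = 0.00024378
20 log₁₀(0.00024378) = -72.26 dB
∠(j170 + 1600) = arctan(170/1600) = 6.06°
∠(j170 + 6.19) = arctan(170/6.19) = 87.91°
∠(j170 + 14) = arctan(170/14) = 85.29°
∠(j170 + 1400) = arctan(170/1400) = 6.92°
∠L(j170) = 6.06° − (87.91° + 85.29° + 6.92°) = -174.07°

|L| = -72.3 dB, ∠L = -174.1°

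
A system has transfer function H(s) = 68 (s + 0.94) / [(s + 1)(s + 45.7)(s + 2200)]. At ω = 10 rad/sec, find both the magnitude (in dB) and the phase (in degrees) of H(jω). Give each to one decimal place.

|j10 + 0.94| = √(10² + 0.94²) = 10.04
|j10 + 1| = √(10² + 1²) = 10.05
|j10 + 45.7| = √(10² + 45.7²) = 46.78
|j10 + 2200| = √(10² + 2200²) = 2200
|H(j10)| = 68 × 10.04 / (10.05 × 46.78 × 2200) = 0.00066033
20 log₁₀(0.00066033) = -63.60 dB
∠(j10 + 0.94) = arctan(10/0.94) = 84.63°
∠(j10 + 1) = arctan(10/1) = 84.29°
∠(j10 + 45.7) = arctan(10/45.7) = 12.34°
∠(j10 + 2200) = arctan(10/2200) = 0.26°
∠H(j10) = 84.63° − (84.29° + 12.34° + 0.26°) = -12.26°

|H| = -63.6 dB, ∠H = -12.3 deg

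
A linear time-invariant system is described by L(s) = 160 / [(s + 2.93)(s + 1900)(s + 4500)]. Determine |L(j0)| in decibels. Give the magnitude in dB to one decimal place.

L(0) = 160 / (2.93 × 1900 × 4500) = 6.3868e-06
20 log₁₀(6.3868e-06) = -103.89 dB

-103.9 dB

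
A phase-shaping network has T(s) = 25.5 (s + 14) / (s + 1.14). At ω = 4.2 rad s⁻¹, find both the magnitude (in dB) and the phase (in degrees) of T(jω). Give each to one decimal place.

|j4.2 + 14| = √(4.2² + 14²) = 14.62
|j4.2 + 1.14| = √(4.2² + 1.14²) = 4.352
|T(j4.2)| = 25.5 × 14.62 / 4.352 = 85.644
20 log₁₀(85.644) = 38.65 dB
∠(j4.2 + 14) = arctan(4.2/14) = 16.70°
∠(j4.2 + 1.14) = arctan(4.2/1.14) = 74.81°
∠T(j4.2) = 16.70° − 74.81° = -58.11°

|T| = 38.7 dB, ∠T = -58.1°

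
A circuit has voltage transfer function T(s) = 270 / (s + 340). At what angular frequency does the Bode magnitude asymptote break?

340 rad/s

The single real pole at s = −340 gives a corner at ω = 340 rad/s.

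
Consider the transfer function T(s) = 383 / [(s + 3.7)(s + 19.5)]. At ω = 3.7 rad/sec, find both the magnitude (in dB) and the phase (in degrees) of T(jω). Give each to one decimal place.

|j3.7 + 3.7| = √(3.7² + 3.7²) = 5.233
|j3.7 + 19.5| = √(3.7² + 19.5²) = 19.85
|T(j3.7)| = 383 / (5.233 × 19.85) = 3.6878
20 log₁₀(3.6878) = 11.34 dB
∠(j3.7 + 3.7) = arctan(3.7/3.7) = 45.00°
∠(j3.7 + 19.5) = arctan(3.7/19.5) = 10.74°
∠T(j3.7) = − (45.00° + 10.74°) = -55.74°

|T| = 11.3 dB, ∠T = -55.7 deg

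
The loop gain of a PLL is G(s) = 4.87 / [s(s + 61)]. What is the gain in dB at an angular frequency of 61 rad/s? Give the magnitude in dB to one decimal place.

|j61 + 61| = √(61² + 61²) = 86.27
|j61| = 61
|G(j61)| = 4.87 / (86.27 × 61) = 0.00092545
20 log₁₀(0.00092545) = -60.67 dB

-60.7 dB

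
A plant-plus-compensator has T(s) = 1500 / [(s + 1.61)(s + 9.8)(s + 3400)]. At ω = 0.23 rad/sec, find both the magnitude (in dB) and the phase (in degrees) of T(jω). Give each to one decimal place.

|T| = -31.2 dB, ∠T = -9.5 deg

|j0.23 + 1.61| = √(0.23² + 1.61²) = 1.626
|j0.23 + 9.8| = √(0.23² + 9.8²) = 9.803
|j0.23 + 3400| = √(0.23² + 3400²) = 3400
|T(j0.23)| = 1500 / (1.626 × 9.803 × 3400) = 0.027673
20 log₁₀(0.027673) = -31.16 dB
∠(j0.23 + 1.61) = arctan(0.23/1.61) = 8.13°
∠(j0.23 + 9.8) = arctan(0.23/9.8) = 1.34°
∠(j0.23 + 3400) = arctan(0.23/3400) = 0.00°
∠T(j0.23) = − (8.13° + 1.34° + 0.00°) = -9.48°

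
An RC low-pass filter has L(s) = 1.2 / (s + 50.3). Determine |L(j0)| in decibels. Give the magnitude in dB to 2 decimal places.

-32.45 dB

L(0) = 1.2 / 50.3 = 0.023857
20 log₁₀(0.023857) = -32.448 dB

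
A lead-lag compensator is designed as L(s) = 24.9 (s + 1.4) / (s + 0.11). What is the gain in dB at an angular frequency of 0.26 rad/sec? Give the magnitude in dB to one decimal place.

|j0.26 + 1.4| = √(0.26² + 1.4²) = 1.424
|j0.26 + 0.11| = √(0.26² + 0.11²) = 0.2823
|L(j0.26)| = 24.9 × 1.424 / 0.2823 = 125.59
20 log₁₀(125.59) = 41.98 dB

42.0 dB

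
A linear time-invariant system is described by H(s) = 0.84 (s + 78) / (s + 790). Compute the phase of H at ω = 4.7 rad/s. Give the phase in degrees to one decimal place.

∠(j4.7 + 78) = arctan(4.7/78) = 3.45°
∠(j4.7 + 790) = arctan(4.7/790) = 0.34°
∠H(j4.7) = 3.45° − 0.34° = 3.11°

3.1°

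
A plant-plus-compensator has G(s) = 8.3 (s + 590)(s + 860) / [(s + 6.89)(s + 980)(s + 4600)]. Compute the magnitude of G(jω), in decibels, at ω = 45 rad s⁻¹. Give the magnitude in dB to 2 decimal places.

|j45 + 590| = √(45² + 590²) = 591.7
|j45 + 860| = √(45² + 860²) = 861.2
|j45 + 6.89| = √(45² + 6.89²) = 45.52
|j45 + 980| = √(45² + 980²) = 981
|j45 + 4600| = √(45² + 4600²) = 4600
|G(j45)| = 8.3 × 591.7 × 861.2 / (45.52 × 981 × 4600) = 0.020586
20 log₁₀(0.020586) = -33.728 dB

-33.73 dB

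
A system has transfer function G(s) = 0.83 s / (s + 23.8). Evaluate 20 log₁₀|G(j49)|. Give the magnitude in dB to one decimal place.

|j49| = 49
|j49 + 23.8| = √(49² + 23.8²) = 54.47
|G(j49)| = 0.83 × 49 / 54.47 = 0.74659
20 log₁₀(0.74659) = -2.54 dB

-2.5 dB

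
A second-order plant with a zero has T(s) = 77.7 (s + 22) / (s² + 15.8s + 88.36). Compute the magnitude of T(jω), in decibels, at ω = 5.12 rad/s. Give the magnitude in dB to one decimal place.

24.7 dB

|j5.12 + 22| = √(5.12² + 22²) = 22.59
|(j5.12)² + 15.8(j5.12) + 88.36| = |62.146 + j80.896| = 102
|T(j5.12)| = 77.7 × 22.59 / 102 = 17.205
20 log₁₀(17.205) = 24.71 dB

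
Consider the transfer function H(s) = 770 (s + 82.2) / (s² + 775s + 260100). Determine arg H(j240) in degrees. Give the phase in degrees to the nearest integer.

∠(j240 + 82.2) = arctan(240/82.2) = 71.09°
∠[(j240)² + 775(j240) + 260100] = ∠[2.025e+05 + j1.86e+05] = 42.57°
∠H(j240) = 71.09° − 42.57° = 28.53°

29 deg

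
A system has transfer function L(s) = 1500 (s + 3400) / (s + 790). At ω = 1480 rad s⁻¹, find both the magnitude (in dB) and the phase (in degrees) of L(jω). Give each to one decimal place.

|j1480 + 3400| = √(1480² + 3400²) = 3708
|j1480 + 790| = √(1480² + 790²) = 1678
|L(j1480)| = 1500 × 3708 / 1678 = 3315.5
20 log₁₀(3315.5) = 70.41 dB
∠(j1480 + 3400) = arctan(1480/3400) = 23.52°
∠(j1480 + 790) = arctan(1480/790) = 61.91°
∠L(j1480) = 23.52° − 61.91° = -38.38°

|L| = 70.4 dB, ∠L = -38.4 deg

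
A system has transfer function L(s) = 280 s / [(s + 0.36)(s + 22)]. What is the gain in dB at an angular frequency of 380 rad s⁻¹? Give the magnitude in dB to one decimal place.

-2.7 dB

|j380| = 380
|j380 + 0.36| = √(380² + 0.36²) = 380
|j380 + 22| = √(380² + 22²) = 380.6
|L(j380)| = 280 × 380 / (380 × 380.6) = 0.73561
20 log₁₀(0.73561) = -2.67 dB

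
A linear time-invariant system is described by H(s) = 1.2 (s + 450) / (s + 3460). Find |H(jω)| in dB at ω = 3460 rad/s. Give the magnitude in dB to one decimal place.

-1.4 dB

|j3460 + 450| = √(3460² + 450²) = 3489
|j3460 + 3460| = √(3460² + 3460²) = 4893
|H(j3460)| = 1.2 × 3489 / 4893 = 0.85567
20 log₁₀(0.85567) = -1.35 dB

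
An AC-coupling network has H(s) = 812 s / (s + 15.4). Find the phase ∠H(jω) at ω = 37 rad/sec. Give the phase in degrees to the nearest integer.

23°

∠(j37) = 90.00°
∠(j37 + 15.4) = arctan(37/15.4) = 67.40°
∠H(j37) = 90.00° − 67.40° = 22.60°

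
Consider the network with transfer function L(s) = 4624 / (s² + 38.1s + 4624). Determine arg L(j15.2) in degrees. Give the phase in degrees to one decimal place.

∠[(j15.2)² + 38.1(j15.2) + 4624] = ∠[4393 + j579.12] = 7.51°
∠L(j15.2) = −7.51° = -7.51°

-7.5°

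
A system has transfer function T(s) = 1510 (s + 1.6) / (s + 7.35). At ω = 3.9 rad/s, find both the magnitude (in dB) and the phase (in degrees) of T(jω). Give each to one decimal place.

|T| = 57.7 dB, ∠T = 39.7°

|j3.9 + 1.6| = √(3.9² + 1.6²) = 4.215
|j3.9 + 7.35| = √(3.9² + 7.35²) = 8.321
|T(j3.9)| = 1510 × 4.215 / 8.321 = 765.01
20 log₁₀(765.01) = 57.67 dB
∠(j3.9 + 1.6) = arctan(3.9/1.6) = 67.69°
∠(j3.9 + 7.35) = arctan(3.9/7.35) = 27.95°
∠T(j3.9) = 67.69° − 27.95° = 39.74°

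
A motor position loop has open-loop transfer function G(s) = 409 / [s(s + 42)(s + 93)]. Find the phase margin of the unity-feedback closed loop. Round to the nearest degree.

90°

Gain crossover: |G(jω)| = 1 at ω ≈ 0.105 rad/sec.
∠G(j0.105) = −90° − arctan(0.105/42) − arctan(0.105/93) ≈ -90.21°
PM = 180° + (-90.21°) = 89.79°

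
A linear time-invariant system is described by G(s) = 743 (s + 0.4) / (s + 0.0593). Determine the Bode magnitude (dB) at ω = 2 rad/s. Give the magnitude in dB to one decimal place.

|j2 + 0.4| = √(2² + 0.4²) = 2.04
|j2 + 0.0593| = √(2² + 0.0593²) = 2.001
|G(j2)| = 743 × 2.04 / 2.001 = 757.38
20 log₁₀(757.38) = 57.59 dB

57.6 dB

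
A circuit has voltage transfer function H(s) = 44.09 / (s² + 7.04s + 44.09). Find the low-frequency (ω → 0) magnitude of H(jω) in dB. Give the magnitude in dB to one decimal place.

0.0 dB

H(0) = 44.09 / 44.09 = 1
20 log₁₀(1) = 0.00 dB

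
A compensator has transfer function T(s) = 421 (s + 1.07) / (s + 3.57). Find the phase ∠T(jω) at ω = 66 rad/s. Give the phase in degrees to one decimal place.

2.2 deg

∠(j66 + 1.07) = arctan(66/1.07) = 89.07°
∠(j66 + 3.57) = arctan(66/3.57) = 86.90°
∠T(j66) = 89.07° − 86.90° = 2.17°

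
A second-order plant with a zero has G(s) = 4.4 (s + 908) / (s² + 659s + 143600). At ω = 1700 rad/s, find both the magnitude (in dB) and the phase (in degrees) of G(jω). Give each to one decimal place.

|j1700 + 908| = √(1700² + 908²) = 1927
|(j1700)² + 659(j1700) + 143600| = |-2.7464e+06 + j1.1203e+06| = 2.966e+06
|G(j1700)| = 4.4 × 1927 / 2.966e+06 = 0.002859
20 log₁₀(0.002859) = -50.88 dB
∠(j1700 + 908) = arctan(1700/908) = 61.89°
∠[(j1700)² + 659(j1700) + 143600] = ∠[-2.7464e+06 + j1.1203e+06] = 157.81°
∠G(j1700) = 61.89° − 157.81° = -95.92°

|G| = -50.9 dB, ∠G = -95.9°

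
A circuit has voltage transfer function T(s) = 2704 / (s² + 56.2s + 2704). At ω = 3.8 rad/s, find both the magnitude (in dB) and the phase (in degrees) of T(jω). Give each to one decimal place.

|T| = 0.0 dB, ∠T = -4.5°

|(j3.8)² + 56.2(j3.8) + 2704| = |2689.6 + j213.56| = 2698
|T(j3.8)| = 2704 / 2698 = 1.0022
20 log₁₀(1.0022) = 0.02 dB
∠[(j3.8)² + 56.2(j3.8) + 2704] = ∠[2689.6 + j213.56] = 4.54°
∠T(j3.8) = −4.54° = -4.54°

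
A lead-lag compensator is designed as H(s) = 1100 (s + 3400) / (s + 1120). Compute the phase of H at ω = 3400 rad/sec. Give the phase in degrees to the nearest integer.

∠(j3400 + 3400) = arctan(3400/3400) = 45.00°
∠(j3400 + 1120) = arctan(3400/1120) = 71.77°
∠H(j3400) = 45.00° − 71.77° = -26.77°

-27°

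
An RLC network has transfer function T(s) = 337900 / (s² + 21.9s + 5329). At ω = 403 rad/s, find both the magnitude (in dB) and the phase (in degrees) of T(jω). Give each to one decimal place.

|T| = 6.6 dB, ∠T = -176.8 deg

|(j403)² + 21.9(j403) + 5329| = |-1.5708e+05 + j8825.7| = 1.573e+05
|T(j403)| = 337900 / 1.573e+05 = 2.1477
20 log₁₀(2.1477) = 6.64 dB
∠[(j403)² + 21.9(j403) + 5329] = ∠[-1.5708e+05 + j8825.7] = 176.78°
∠T(j403) = −176.78° = -176.78°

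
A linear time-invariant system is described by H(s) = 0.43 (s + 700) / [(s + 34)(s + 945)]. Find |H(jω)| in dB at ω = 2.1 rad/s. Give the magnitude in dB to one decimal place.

|j2.1 + 700| = √(2.1² + 700²) = 700
|j2.1 + 34| = √(2.1² + 34²) = 34.06
|j2.1 + 945| = √(2.1² + 945²) = 945
|H(j2.1)| = 0.43 × 700 / (34.06 × 945) = 0.0093504
20 log₁₀(0.0093504) = -40.58 dB

-40.6 dB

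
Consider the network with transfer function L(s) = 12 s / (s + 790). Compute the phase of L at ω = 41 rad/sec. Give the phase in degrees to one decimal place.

∠(j41) = 90.00°
∠(j41 + 790) = arctan(41/790) = 2.97°
∠L(j41) = 90.00° − 2.97° = 87.03°

87.0°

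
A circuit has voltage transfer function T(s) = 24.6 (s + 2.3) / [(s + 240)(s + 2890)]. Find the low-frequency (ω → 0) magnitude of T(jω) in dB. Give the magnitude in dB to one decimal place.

T(0) = 24.6 × 2.3 / (240 × 2890) = 8.1574e-05
20 log₁₀(8.1574e-05) = -81.77 dB

-81.8 dB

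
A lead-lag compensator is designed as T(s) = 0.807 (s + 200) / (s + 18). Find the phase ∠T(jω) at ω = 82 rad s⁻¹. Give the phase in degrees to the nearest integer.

-55°

∠(j82 + 200) = arctan(82/200) = 22.29°
∠(j82 + 18) = arctan(82/18) = 77.62°
∠T(j82) = 22.29° − 77.62° = -55.33°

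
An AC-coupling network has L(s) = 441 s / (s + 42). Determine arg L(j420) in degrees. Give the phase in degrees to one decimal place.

5.7 deg

∠(j420) = 90.00°
∠(j420 + 42) = arctan(420/42) = 84.29°
∠L(j420) = 90.00° − 84.29° = 5.71°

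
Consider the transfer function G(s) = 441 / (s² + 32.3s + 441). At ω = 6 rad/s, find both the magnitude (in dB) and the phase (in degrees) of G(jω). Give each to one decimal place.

|(j6)² + 32.3(j6) + 441| = |405 + j193.8| = 449
|G(j6)| = 441 / 449 = 0.98223
20 log₁₀(0.98223) = -0.16 dB
∠[(j6)² + 32.3(j6) + 441] = ∠[405 + j193.8] = 25.57°
∠G(j6) = −25.57° = -25.57°

|G| = -0.2 dB, ∠G = -25.6°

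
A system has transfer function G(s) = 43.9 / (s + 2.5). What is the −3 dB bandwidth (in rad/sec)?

2.5 rad/sec

For a single-pole low-pass, the −3 dB point is at the pole: ω = 2.5 rad/sec.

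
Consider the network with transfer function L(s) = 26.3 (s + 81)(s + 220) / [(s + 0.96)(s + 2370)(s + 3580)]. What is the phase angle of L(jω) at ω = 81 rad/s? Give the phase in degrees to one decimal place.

∠(j81 + 81) = arctan(81/81) = 45.00°
∠(j81 + 220) = arctan(81/220) = 20.21°
∠(j81 + 0.96) = arctan(81/0.96) = 89.32°
∠(j81 + 2370) = arctan(81/2370) = 1.96°
∠(j81 + 3580) = arctan(81/3580) = 1.30°
∠L(j81) = 45.00° + 20.21° − (89.32° + 1.96° + 1.30°) = -27.36°

-27.4°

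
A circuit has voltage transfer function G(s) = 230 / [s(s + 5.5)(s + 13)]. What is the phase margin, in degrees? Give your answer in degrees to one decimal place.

Gain crossover: |G(jω)| = 1 at ω ≈ 2.8 rad s⁻¹.
∠G(j2.8) = −90° − arctan(2.8/5.5) − arctan(2.8/13) ≈ -129.16°
PM = 180° + (-129.16°) = 50.84°

50.8°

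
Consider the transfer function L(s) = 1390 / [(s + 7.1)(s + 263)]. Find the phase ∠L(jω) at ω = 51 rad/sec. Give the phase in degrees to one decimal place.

-93.0°

∠(j51 + 7.1) = arctan(51/7.1) = 82.07°
∠(j51 + 263) = arctan(51/263) = 10.97°
∠L(j51) = − (82.07° + 10.97°) = -93.05°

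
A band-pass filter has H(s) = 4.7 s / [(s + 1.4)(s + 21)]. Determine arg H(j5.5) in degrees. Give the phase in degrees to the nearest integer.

∠(j5.5) = 90.00°
∠(j5.5 + 1.4) = arctan(5.5/1.4) = 75.72°
∠(j5.5 + 21) = arctan(5.5/21) = 14.68°
∠H(j5.5) = 90.00° − (75.72° + 14.68°) = -0.40°

-0 deg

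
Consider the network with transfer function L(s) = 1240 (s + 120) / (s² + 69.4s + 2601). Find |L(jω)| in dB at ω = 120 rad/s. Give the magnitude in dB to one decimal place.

23.3 dB

|j120 + 120| = √(120² + 120²) = 169.7
|(j120)² + 69.4(j120) + 2601| = |-11799 + j8328| = 1.444e+04
|L(j120)| = 1240 × 169.7 / 1.444e+04 = 14.571
20 log₁₀(14.571) = 23.27 dB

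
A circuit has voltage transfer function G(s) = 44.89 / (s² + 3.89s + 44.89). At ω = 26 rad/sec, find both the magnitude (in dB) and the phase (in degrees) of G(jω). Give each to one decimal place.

|G| = -23.1 dB, ∠G = -170.9°

|(j26)² + 3.89(j26) + 44.89| = |-631.11 + j101.14| = 639.2
|G(j26)| = 44.89 / 639.2 = 0.070232
20 log₁₀(0.070232) = -23.07 dB
∠[(j26)² + 3.89(j26) + 44.89] = ∠[-631.11 + j101.14] = 170.90°
∠G(j26) = −170.90° = -170.90°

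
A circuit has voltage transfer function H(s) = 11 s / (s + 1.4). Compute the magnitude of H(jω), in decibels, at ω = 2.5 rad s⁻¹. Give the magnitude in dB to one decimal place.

19.6 dB

|j2.5| = 2.5
|j2.5 + 1.4| = √(2.5² + 1.4²) = 2.865
|H(j2.5)| = 11 × 2.5 / 2.865 = 9.5976
20 log₁₀(9.5976) = 19.64 dB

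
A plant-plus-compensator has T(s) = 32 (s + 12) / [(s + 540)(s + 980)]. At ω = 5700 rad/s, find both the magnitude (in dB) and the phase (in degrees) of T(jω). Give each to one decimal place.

|T| = -45.2 dB, ∠T = -75.0 deg

|j5700 + 12| = √(5700² + 12²) = 5700
|j5700 + 540| = √(5700² + 540²) = 5726
|j5700 + 980| = √(5700² + 980²) = 5784
|T(j5700)| = 32 × 5700 / (5726 × 5784) = 0.0055082
20 log₁₀(0.0055082) = -45.18 dB
∠(j5700 + 12) = arctan(5700/12) = 89.88°
∠(j5700 + 540) = arctan(5700/540) = 84.59°
∠(j5700 + 980) = arctan(5700/980) = 80.24°
∠T(j5700) = 89.88° − (84.59° + 80.24°) = -74.95°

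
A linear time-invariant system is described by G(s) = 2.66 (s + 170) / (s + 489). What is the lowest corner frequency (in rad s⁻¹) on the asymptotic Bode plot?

170 rad s⁻¹

Break frequencies occur at each pole and zero magnitude: 170 rad s⁻¹, 489 rad s⁻¹.
The lowest is 170 rad s⁻¹.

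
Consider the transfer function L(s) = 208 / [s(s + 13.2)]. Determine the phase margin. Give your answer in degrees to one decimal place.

Gain crossover: |L(jω)| = 1 at ω ≈ 11.8 rad/s.
∠L(j11.8) = −90° − arctan(11.8/13.2) ≈ -131.71°
PM = 180° + (-131.71°) = 48.29°

48.3°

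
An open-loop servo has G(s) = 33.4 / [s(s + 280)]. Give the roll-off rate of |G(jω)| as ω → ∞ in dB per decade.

-40 dB/decade

With 0 zeros and 2 poles, the high-frequency asymptotic slope is 20 × (0 − 2) = -40 dB/decade.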